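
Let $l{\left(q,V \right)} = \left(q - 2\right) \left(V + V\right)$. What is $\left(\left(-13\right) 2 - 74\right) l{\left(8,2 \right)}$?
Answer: $-2400$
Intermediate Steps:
$l{\left(q,V \right)} = 2 V \left(-2 + q\right)$ ($l{\left(q,V \right)} = \left(-2 + q\right) 2 V = 2 V \left(-2 + q\right)$)
$\left(\left(-13\right) 2 - 74\right) l{\left(8,2 \right)} = \left(\left(-13\right) 2 - 74\right) 2 \cdot 2 \left(-2 + 8\right) = \left(-26 - 74\right) 2 \cdot 2 \cdot 6 = \left(-100\right) 24 = -2400$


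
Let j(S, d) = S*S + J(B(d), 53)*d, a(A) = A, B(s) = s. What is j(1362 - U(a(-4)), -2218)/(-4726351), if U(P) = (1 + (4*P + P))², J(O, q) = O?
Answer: -5921525/4726351 ≈ -1.2529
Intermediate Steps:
U(P) = (1 + 5*P)²
j(S, d) = S² + d² (j(S, d) = S*S + d*d = S² + d²)
j(1362 - U(a(-4)), -2218)/(-4726351) = ((1362 - (1 + 5*(-4))²)² + (-2218)²)/(-4726351) = ((1362 - (1 - 20)²)² + 4919524)*(-1/4726351) = ((1362 - 1*(-19)²)² + 4919524)*(-1/4726351) = ((1362 - 1*361)² + 4919524)*(-1/4726351) = ((1362 - 361)² + 4919524)*(-1/4726351) = (1001² + 4919524)*(-1/4726351) = (1002001 + 4919524)*(-1/4726351) = 5921525*(-1/4726351) = -5921525/4726351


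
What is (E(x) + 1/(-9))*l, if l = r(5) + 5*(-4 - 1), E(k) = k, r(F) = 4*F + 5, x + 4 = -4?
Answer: 0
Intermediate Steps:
x = -8 (x = -4 - 4 = -8)
r(F) = 5 + 4*F
l = 0 (l = (5 + 4*5) + 5*(-4 - 1) = (5 + 20) + 5*(-5) = 25 - 25 = 0)
(E(x) + 1/(-9))*l = (-8 + 1/(-9))*0 = (-8 - 1/9)*0 = -73/9*0 = 0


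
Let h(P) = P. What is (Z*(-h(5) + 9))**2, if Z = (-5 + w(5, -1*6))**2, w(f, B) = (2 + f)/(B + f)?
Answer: 331776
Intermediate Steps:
w(f, B) = (2 + f)/(B + f)
Z = 144 (Z = (-5 + (2 + 5)/(-1*6 + 5))**2 = (-5 + 7/(-6 + 5))**2 = (-5 + 7/(-1))**2 = (-5 - 1*7)**2 = (-5 - 7)**2 = (-12)**2 = 144)
(Z*(-h(5) + 9))**2 = (144*(-1*5 + 9))**2 = (144*(-5 + 9))**2 = (144*4)**2 = 576**2 = 331776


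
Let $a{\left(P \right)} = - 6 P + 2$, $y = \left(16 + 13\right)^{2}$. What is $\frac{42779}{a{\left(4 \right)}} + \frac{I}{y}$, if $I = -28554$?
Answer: $- \frac{3327757}{1682} \approx -1978.5$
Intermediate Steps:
$y = 841$ ($y = 29^{2} = 841$)
$a{\left(P \right)} = 2 - 6 P$
$\frac{42779}{a{\left(4 \right)}} + \frac{I}{y} = \frac{42779}{2 - 24} - \frac{28554}{841} = \frac{42779}{-22} - \frac{28554}{841} = 42779 \left(- \frac{1}{22}\right) - \frac{28554}{841} = - \frac{3889}{2} - \frac{28554}{841} = - \frac{3327757}{1682}$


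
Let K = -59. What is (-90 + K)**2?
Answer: 22201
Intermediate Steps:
(-90 + K)**2 = (-90 - 59)**2 = (-149)**2 = 22201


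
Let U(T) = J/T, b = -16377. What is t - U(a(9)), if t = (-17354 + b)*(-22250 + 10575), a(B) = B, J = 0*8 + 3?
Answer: 1181428274/3 ≈ 3.9381e+8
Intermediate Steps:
J = 3 (J = 0 + 3 = 3)
U(T) = 3/T
t = 393809425 (t = (-17354 - 16377)*(-22250 + 10575) = -33731*(-11675) = 393809425)
t - U(a(9)) = 393809425 - 3/9 = 393809425 - 1*⅓ = 393809425 - ⅓ = 1181428274/3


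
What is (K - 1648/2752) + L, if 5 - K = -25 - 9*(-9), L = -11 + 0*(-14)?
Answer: -10767/172 ≈ -62.599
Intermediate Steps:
L = -11 (L = -11 + 0 = -11)
K = -51 (K = 5 - (-25 - 9*(-9)) = 5 - (-25 + 81) = 5 - 1*56 = 5 - 56 = -51)
(K - 1648/2752) + L = (-51 - 1648/2752) - 11 = (-51 - 1648*1/2752) - 11 = (-51 - 103/172) - 11 = -8875/172 - 11 = -10767/172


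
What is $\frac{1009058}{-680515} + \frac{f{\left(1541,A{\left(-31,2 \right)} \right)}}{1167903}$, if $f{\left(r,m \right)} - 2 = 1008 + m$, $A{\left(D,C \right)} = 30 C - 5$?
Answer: $- \frac{35689609603}{24084106365} \approx -1.4819$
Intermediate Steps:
$A{\left(D,C \right)} = -5 + 30 C$
$f{\left(r,m \right)} = 1010 + m$ ($f{\left(r,m \right)} = 2 + \left(1008 + m\right) = 1010 + m$)
$\frac{1009058}{-680515} + \frac{f{\left(1541,A{\left(-31,2 \right)} \right)}}{1167903} = \frac{1009058}{-680515} + \frac{1010 + \left(-5 + 30 \cdot 2\right)}{1167903} = 1009058 \left(- \frac{1}{680515}\right) + \left(1010 + \left(-5 + 60\right)\right) \frac{1}{1167903} = - \frac{1009058}{680515} + \left(1010 + 55\right) \frac{1}{1167903} = - \frac{1009058}{680515} + 1065 \cdot \frac{1}{1167903} = - \frac{1009058}{680515} + \frac{355}{389301} = - \frac{35689609603}{24084106365}$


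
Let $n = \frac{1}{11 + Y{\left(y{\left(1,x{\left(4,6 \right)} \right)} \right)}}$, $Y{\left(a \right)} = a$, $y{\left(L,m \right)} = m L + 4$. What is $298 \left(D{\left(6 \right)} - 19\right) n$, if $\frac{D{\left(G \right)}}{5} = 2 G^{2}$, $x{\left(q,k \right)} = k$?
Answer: $\frac{101618}{21} \approx 4839.0$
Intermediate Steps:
$y{\left(L,m \right)} = 4 + L m$ ($y{\left(L,m \right)} = L m + 4 = 4 + L m$)
$D{\left(G \right)} = 10 G^{2}$ ($D{\left(G \right)} = 5 \cdot 2 G^{2} = 10 G^{2}$)
$n = \frac{1}{21}$ ($n = \frac{1}{11 + \left(4 + 1 \cdot 6\right)} = \frac{1}{11 + \left(4 + 6\right)} = \frac{1}{11 + 10} = \frac{1}{21} \approx 0.047619$)
$298 \left(D{\left(6 \right)} - 19\right) n = 298 \left(10 \cdot 6^{2} - 19\right) \frac{1}{21} = 298 \left(10 \cdot 36 - 19\right) \frac{1}{21} = 298 \left(360 - 19\right) \frac{1}{21} = 298 \cdot 341 \cdot \frac{1}{21} = 298 \cdot \frac{341}{21} = \frac{101618}{21}$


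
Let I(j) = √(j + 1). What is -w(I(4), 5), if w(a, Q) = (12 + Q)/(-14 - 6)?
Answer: 17/20 ≈ 0.85000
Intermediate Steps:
I(j) = √(1 + j)
w(a, Q) = -⅗ - Q/20 (w(a, Q) = (12 + Q)/(-20) = (12 + Q)*(-1/20) = -⅗ - Q/20)
-w(I(4), 5) = -(-⅗ - 1/20*5) = -(-⅗ - ¼) = -1*(-17/20) = 17/20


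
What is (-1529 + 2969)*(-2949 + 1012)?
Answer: -2789280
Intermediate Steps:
(-1529 + 2969)*(-2949 + 1012) = 1440*(-1937) = -2789280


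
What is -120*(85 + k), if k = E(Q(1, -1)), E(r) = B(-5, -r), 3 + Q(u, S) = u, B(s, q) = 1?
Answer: -10320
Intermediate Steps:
Q(u, S) = -3 + u
E(r) = 1
k = 1
-120*(85 + k) = -120*(85 + 1) = -120*86 = -10320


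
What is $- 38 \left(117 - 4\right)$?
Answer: $-4294$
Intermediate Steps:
$- 38 \left(117 - 4\right) = \left(-38\right) 113 = -4294$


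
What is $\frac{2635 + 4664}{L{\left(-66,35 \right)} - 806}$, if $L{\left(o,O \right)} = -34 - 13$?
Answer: $- \frac{7299}{853} \approx -8.5569$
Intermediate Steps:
$L{\left(o,O \right)} = -47$
$\frac{2635 + 4664}{L{\left(-66,35 \right)} - 806} = \frac{2635 + 4664}{-47 - 806} = \frac{7299}{-853} = 7299 \left(- \frac{1}{853}\right) = - \frac{7299}{853}$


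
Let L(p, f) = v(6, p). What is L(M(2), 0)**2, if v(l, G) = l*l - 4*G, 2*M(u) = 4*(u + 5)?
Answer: 400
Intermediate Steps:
M(u) = 10 + 2*u (M(u) = (4*(u + 5))/2 = (4*(5 + u))/2 = (20 + 4*u)/2 = 10 + 2*u)
v(l, G) = l**2 - 4*G
L(p, f) = 36 - 4*p (L(p, f) = 6**2 - 4*p = 36 - 4*p)
L(M(2), 0)**2 = (36 - 4*(10 + 2*2))**2 = (36 - 4*(10 + 4))**2 = (36 - 4*14)**2 = (36 - 56)**2 = (-20)**2 = 400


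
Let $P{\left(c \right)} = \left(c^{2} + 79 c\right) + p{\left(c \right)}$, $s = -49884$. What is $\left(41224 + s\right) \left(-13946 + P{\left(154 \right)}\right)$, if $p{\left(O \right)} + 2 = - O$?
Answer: $-188614800$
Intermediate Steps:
$p{\left(O \right)} = -2 - O$
$P{\left(c \right)} = -2 + c^{2} + 78 c$ ($P{\left(c \right)} = \left(c^{2} + 79 c\right) - \left(2 + c\right) = -2 + c^{2} + 78 c$)
$\left(41224 + s\right) \left(-13946 + P{\left(154 \right)}\right) = \left(41224 - 49884\right) \left(-13946 + \left(-2 + 154^{2} + 78 \cdot 154\right)\right) = - 8660 \left(-13946 + \left(-2 + 23716 + 12012\right)\right) = - 8660 \left(-13946 + 35726\right) = \left(-8660\right) 21780 = -188614800$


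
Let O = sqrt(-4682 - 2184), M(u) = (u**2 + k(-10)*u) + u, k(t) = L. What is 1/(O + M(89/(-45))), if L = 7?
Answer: -48840975/28736617411 - 4100625*I*sqrt(6866)/28736617411 ≈ -0.0016996 - 0.011824*I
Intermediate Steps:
k(t) = 7
M(u) = u**2 + 8*u (M(u) = (u**2 + 7*u) + u = u**2 + 8*u)
O = I*sqrt(6866) (O = sqrt(-6866) = I*sqrt(6866) ≈ 82.861*I)
1/(O + M(89/(-45))) = 1/(I*sqrt(6866) + (89/(-45))*(8 + 89/(-45))) = 1/(I*sqrt(6866) + (89*(-1/45))*(8 + 89*(-1/45))) = 1/(I*sqrt(6866) - 89*(8 - 89/45)/45) = 1/(I*sqrt(6866) - 89/45*271/45) = 1/(I*sqrt(6866) - 24119/2025) = 1/(-24119/2025 + I*sqrt(6866))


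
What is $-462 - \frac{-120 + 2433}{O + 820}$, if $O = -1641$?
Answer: $- \frac{376989}{821} \approx -459.18$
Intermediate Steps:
$-462 - \frac{-120 + 2433}{O + 820} = -462 - \frac{-120 + 2433}{-1641 + 820} = -462 - \frac{2313}{-821} = -462 - 2313 \left(- \frac{1}{821}\right) = -462 - - \frac{2313}{821} = -462 + \frac{2313}{821} = - \frac{376989}{821}$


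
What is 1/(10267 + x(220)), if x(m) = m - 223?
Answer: 1/10264 ≈ 9.7428e-5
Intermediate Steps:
x(m) = -223 + m
1/(10267 + x(220)) = 1/(10267 + (-223 + 220)) = 1/(10267 - 3) = 1/10264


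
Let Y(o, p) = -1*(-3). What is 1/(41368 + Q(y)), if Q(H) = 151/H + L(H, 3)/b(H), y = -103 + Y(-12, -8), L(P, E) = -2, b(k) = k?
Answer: 100/4136651 ≈ 2.4174e-5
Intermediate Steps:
Y(o, p) = 3
y = -100 (y = -103 + 3 = -100)
Q(H) = 149/H (Q(H) = 151/H - 2/H = 149/H)
1/(41368 + Q(y)) = 1/(41368 + 149/(-100)) = 1/(41368 + 149*(-1/100)) = 1/(41368 - 149/100) = 1/(4136651/100) = 100/4136651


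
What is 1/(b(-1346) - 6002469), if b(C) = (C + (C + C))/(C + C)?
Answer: -2/12004935 ≈ -1.6660e-7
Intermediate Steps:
b(C) = 3/2 (b(C) = (C + 2*C)/((2*C)) = (3*C)*(1/(2*C)) = 3/2)
1/(b(-1346) - 6002469) = 1/(3/2 - 6002469) = 1/(-12004935/2) = -2/12004935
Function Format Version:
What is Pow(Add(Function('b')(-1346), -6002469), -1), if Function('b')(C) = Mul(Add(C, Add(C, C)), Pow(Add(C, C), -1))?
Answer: Rational(-2, 12004935) ≈ -1.6660e-7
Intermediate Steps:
Function('b')(C) = Rational(3, 2) (Function('b')(C) = Mul(Add(C, Mul(2, C)), Pow(Mul(2, C), -1)) = Mul(Mul(3, C), Mul(Rational(1, 2), Pow(C, -1))) = Rational(3, 2))
Pow(Add(Function('b')(-1346), -6002469), -1) = Pow(Add(Rational(3, 2), -6002469), -1) = Pow(Rational(-12004935, 2), -1) = Rational(-2, 12004935)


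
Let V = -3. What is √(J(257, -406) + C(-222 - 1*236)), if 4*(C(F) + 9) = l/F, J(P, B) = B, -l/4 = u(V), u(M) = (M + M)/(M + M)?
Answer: I*√87051602/458 ≈ 20.371*I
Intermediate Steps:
u(M) = 1 (u(M) = (2*M)/((2*M)) = (2*M)*(1/(2*M)) = 1)
l = -4 (l = -4*1 = -4)
C(F) = -9 - 1/F (C(F) = -9 + (-4/F)/4 = -9 - 1/F)
√(J(257, -406) + C(-222 - 1*236)) = √(-406 + (-9 - 1/(-222 - 1*236))) = √(-406 + (-9 - 1/(-222 - 236))) = √(-406 + (-9 - 1/(-458))) = √(-406 + (-9 - 1*(-1/458))) = √(-406 + (-9 + 1/458)) = √(-406 - 4121/458) = √(-190069/458) = I*√87051602/458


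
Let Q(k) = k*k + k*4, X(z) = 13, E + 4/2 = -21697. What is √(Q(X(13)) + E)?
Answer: I*√21478 ≈ 146.55*I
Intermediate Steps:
E = -21699 (E = -2 - 21697 = -21699)
Q(k) = k² + 4*k
√(Q(X(13)) + E) = √(13*(4 + 13) - 21699) = √(13*17 - 21699) = √(221 - 21699) = √(-21478) = I*√21478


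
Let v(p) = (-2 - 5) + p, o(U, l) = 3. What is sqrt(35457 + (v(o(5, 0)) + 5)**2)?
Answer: sqrt(35458) ≈ 188.30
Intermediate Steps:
v(p) = -7 + p
sqrt(35457 + (v(o(5, 0)) + 5)**2) = sqrt(35457 + ((-7 + 3) + 5)**2) = sqrt(35457 + (-4 + 5)**2) = sqrt(35457 + 1**2) = sqrt(35457 + 1) = sqrt(35458)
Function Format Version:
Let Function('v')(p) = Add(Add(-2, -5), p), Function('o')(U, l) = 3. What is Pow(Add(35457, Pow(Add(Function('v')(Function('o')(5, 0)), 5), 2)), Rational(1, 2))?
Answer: Pow(35458, Rational(1, 2)) ≈ 188.30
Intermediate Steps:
Function('v')(p) = Add(-7, p)
Pow(Add(35457, Pow(Add(Function('v')(Function('o')(5, 0)), 5), 2)), Rational(1, 2)) = Pow(Add(35457, Pow(Add(Add(-7, 3), 5), 2)), Rational(1, 2)) = Pow(Add(35457, Pow(Add(-4, 5), 2)), Rational(1, 2)) = Pow(Add(35457, Pow(1, 2)), Rational(1, 2)) = Pow(Add(35457, 1), Rational(1, 2)) = Pow(35458, Rational(1, 2))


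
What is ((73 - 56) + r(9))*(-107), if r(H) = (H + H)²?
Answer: -36487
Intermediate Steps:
r(H) = 4*H² (r(H) = (2*H)² = 4*H²)
((73 - 56) + r(9))*(-107) = ((73 - 56) + 4*9²)*(-107) = (17 + 4*81)*(-107) = (17 + 324)*(-107) = 341*(-107) = -36487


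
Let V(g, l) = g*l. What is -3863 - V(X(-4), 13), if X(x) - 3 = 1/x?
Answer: -15595/4 ≈ -3898.8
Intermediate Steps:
X(x) = 3 + 1/x
-3863 - V(X(-4), 13) = -3863 - (3 + 1/(-4))*13 = -3863 - (3 - ¼)*13 = -3863 - 11*13/4 = -3863 - 1*143/4 = -3863 - 143/4 = -15595/4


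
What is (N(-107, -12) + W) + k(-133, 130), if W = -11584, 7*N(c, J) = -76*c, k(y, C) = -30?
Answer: -73166/7 ≈ -10452.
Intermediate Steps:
N(c, J) = -76*c/7 (N(c, J) = (-76*c)/7 = -76*c/7)
(N(-107, -12) + W) + k(-133, 130) = (-76/7*(-107) - 11584) - 30 = (8132/7 - 11584) - 30 = -72956/7 - 30 = -73166/7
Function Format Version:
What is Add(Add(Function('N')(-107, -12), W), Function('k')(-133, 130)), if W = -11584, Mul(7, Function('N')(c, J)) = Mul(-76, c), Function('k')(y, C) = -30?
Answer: Rational(-73166, 7) ≈ -10452.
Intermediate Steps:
Function('N')(c, J) = Mul(Rational(-76, 7), c) (Function('N')(c, J) = Mul(Rational(1, 7), Mul(-76, c)) = Mul(Rational(-76, 7), c))
Add(Add(Function('N')(-107, -12), W), Function('k')(-133, 130)) = Add(Add(Mul(Rational(-76, 7), -107), -11584), -30) = Add(Add(Rational(8132, 7), -11584), -30) = Add(Rational(-72956, 7), -30) = Rational(-73166, 7)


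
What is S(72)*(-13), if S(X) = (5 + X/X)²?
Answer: -468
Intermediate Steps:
S(X) = 36 (S(X) = (5 + 1)² = 6² = 36)
S(72)*(-13) = 36*(-13) = -468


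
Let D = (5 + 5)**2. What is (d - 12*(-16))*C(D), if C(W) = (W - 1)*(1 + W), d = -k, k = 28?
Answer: 1639836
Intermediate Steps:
d = -28 (d = -1*28 = -28)
D = 100 (D = 10**2 = 100)
C(W) = (1 + W)*(-1 + W) (C(W) = (-1 + W)*(1 + W) = (1 + W)*(-1 + W))
(d - 12*(-16))*C(D) = (-28 - 12*(-16))*(-1 + 100**2) = (-28 + 192)*(-1 + 10000) = 164*9999 = 1639836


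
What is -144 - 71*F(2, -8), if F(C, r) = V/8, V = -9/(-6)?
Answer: -2517/16 ≈ -157.31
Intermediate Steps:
V = 3/2 (V = -9*(-⅙) = 3/2 ≈ 1.5000)
F(C, r) = 3/16 (F(C, r) = (3/2)/8 = (3/2)*(⅛) = 3/16)
-144 - 71*F(2, -8) = -144 - 71*3/16 = -144 - 213/16 = -2517/16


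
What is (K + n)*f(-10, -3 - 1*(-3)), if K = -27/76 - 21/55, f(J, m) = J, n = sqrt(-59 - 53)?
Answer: 3081/418 - 40*I*sqrt(7) ≈ 7.3708 - 105.83*I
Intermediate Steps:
n = 4*I*sqrt(7) (n = sqrt(-112) = 4*I*sqrt(7) ≈ 10.583*I)
K = -3081/4180 (K = -27*1/76 - 21*1/55 = -27/76 - 21/55 = -3081/4180 ≈ -0.73708)
(K + n)*f(-10, -3 - 1*(-3)) = (-3081/4180 + 4*I*sqrt(7))*(-10) = 3081/418 - 40*I*sqrt(7)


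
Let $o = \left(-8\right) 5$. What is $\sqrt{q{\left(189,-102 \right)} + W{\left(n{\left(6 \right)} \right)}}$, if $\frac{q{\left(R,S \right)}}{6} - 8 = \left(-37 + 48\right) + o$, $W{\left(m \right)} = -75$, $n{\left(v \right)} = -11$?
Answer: $i \sqrt{201} \approx 14.177 i$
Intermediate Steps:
$o = -40$
$q{\left(R,S \right)} = -126$ ($q{\left(R,S \right)} = 48 + 6 \left(\left(-37 + 48\right) - 40\right) = 48 + 6 \left(11 - 40\right) = 48 + 6 \left(-29\right) = 48 - 174 = -126$)
$\sqrt{q{\left(189,-102 \right)} + W{\left(n{\left(6 \right)} \right)}} = \sqrt{-126 - 75} = \sqrt{-201} = i \sqrt{201}$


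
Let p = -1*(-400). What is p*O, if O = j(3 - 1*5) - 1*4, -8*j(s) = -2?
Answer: -1500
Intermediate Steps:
j(s) = ¼ (j(s) = -⅛*(-2) = ¼)
p = 400
O = -15/4 (O = ¼ - 1*4 = ¼ - 4 = -15/4 ≈ -3.7500)
p*O = 400*(-15/4) = -1500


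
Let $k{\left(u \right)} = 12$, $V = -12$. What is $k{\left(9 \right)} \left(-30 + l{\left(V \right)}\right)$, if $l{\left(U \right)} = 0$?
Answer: $-360$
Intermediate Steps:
$k{\left(9 \right)} \left(-30 + l{\left(V \right)}\right) = 12 \left(-30 + 0\right) = 12 \left(-30\right) = -360$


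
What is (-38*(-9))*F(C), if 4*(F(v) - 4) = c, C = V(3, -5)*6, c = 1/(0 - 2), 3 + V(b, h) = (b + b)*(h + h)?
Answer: 5301/4 ≈ 1325.3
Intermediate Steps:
V(b, h) = -3 + 4*b*h (V(b, h) = -3 + (b + b)*(h + h) = -3 + (2*b)*(2*h) = -3 + 4*b*h)
c = -½ (c = 1/(-2) = -½ ≈ -0.50000)
C = -378 (C = (-3 + 4*3*(-5))*6 = (-3 - 60)*6 = -63*6 = -378)
F(v) = 31/8 (F(v) = 4 + (¼)*(-½) = 4 - ⅛ = 31/8)
(-38*(-9))*F(C) = -38*(-9)*(31/8) = 342*(31/8) = 5301/4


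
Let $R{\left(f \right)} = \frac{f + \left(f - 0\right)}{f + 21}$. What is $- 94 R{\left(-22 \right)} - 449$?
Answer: $-4585$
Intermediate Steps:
$R{\left(f \right)} = \frac{2 f}{21 + f}$ ($R{\left(f \right)} = \frac{f + \left(f + 0\right)}{21 + f} = \frac{f + f}{21 + f} = \frac{2 f}{21 + f}$)
$- 94 R{\left(-22 \right)} - 449 = - 94 \cdot 2 \left(-22\right) \frac{1}{21 - 22} - 449 = - 94 \cdot 2 \left(-22\right) \frac{1}{-1} - 449 = - 94 \cdot 2 \left(-22\right) \left(-1\right) - 449 = \left(-94\right) 44 - 449 = -4136 - 449 = -4585$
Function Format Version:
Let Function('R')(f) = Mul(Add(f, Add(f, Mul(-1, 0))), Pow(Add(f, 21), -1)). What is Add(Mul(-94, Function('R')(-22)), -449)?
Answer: -4585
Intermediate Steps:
Function('R')(f) = Mul(2, f, Pow(Add(21, f), -1)) (Function('R')(f) = Mul(Add(f, Add(f, 0)), Pow(Add(21, f), -1)) = Mul(Add(f, f), Pow(Add(21, f), -1)) = Mul(Mul(2, f), Pow(Add(21, f), -1)) = Mul(2, f, Pow(Add(21, f), -1)))
Add(Mul(-94, Function('R')(-22)), -449) = Add(Mul(-94, Mul(2, -22, Pow(Add(21, -22), -1))), -449) = Add(Mul(-94, Mul(2, -22, Pow(-1, -1))), -449) = Add(Mul(-94, Mul(2, -22, -1)), -449) = Add(Mul(-94, 44), -449) = Add(-4136, -449) = -4585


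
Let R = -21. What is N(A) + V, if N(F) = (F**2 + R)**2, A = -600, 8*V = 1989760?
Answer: 129585129161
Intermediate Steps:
V = 248720 (V = (1/8)*1989760 = 248720)
N(F) = (-21 + F**2)**2 (N(F) = (F**2 - 21)**2 = (-21 + F**2)**2)
N(A) + V = (-21 + (-600)**2)**2 + 248720 = (-21 + 360000)**2 + 248720 = 359979**2 + 248720 = 129584880441 + 248720 = 129585129161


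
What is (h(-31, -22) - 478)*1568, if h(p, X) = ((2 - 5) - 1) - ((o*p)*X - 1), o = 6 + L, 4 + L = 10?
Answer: -13586720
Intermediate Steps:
L = 6 (L = -4 + 10 = 6)
o = 12 (o = 6 + 6 = 12)
h(p, X) = -3 - 12*X*p (h(p, X) = ((2 - 5) - 1) - ((12*p)*X - 1) = (-3 - 1) - (12*X*p - 1) = -4 - (-1 + 12*X*p) = -4 + (1 - 12*X*p) = -3 - 12*X*p)
(h(-31, -22) - 478)*1568 = ((-3 - 12*(-22)*(-31)) - 478)*1568 = ((-3 - 8184) - 478)*1568 = (-8187 - 478)*1568 = -8665*1568 = -13586720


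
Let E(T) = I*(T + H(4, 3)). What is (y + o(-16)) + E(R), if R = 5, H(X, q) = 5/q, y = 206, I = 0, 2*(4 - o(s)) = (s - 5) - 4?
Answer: 445/2 ≈ 222.50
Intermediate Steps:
o(s) = 17/2 - s/2 (o(s) = 4 - ((s - 5) - 4)/2 = 4 - ((-5 + s) - 4)/2 = 4 - (-9 + s)/2 = 4 + (9/2 - s/2) = 17/2 - s/2)
E(T) = 0 (E(T) = 0*(T + 5/3) = 0*(5/3 + T) = 0)
(y + o(-16)) + E(R) = (206 + (17/2 - 1/2*(-16))) + 0 = (206 + (17/2 + 8)) + 0 = (206 + 33/2) + 0 = 445/2 + 0 = 445/2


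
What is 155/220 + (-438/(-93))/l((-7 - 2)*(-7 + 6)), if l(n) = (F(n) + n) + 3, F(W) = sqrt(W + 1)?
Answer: 102931/91388 - 73*sqrt(10)/2077 ≈ 1.0152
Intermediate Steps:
F(W) = sqrt(1 + W)
l(n) = 3 + n + sqrt(1 + n) (l(n) = (sqrt(1 + n) + n) + 3 = (n + sqrt(1 + n)) + 3 = 3 + n + sqrt(1 + n))
155/220 + (-438/(-93))/l((-7 - 2)*(-7 + 6)) = 155/220 + (-438/(-93))/(3 + (-7 - 2)*(-7 + 6) + sqrt(1 + (-7 - 2)*(-7 + 6))) = 155*(1/220) + (-438*(-1/93))/(3 - 9*(-1) + sqrt(1 - 9*(-1))) = 31/44 + 146/(31*(3 + 9 + sqrt(1 + 9))) = 31/44 + 146/(31*(3 + 9 + sqrt(10))) = 31/44 + 146/(31*(12 + sqrt(10)))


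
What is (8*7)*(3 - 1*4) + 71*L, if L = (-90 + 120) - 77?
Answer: -3393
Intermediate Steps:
L = -47 (L = 30 - 77 = -47)
(8*7)*(3 - 1*4) + 71*L = (8*7)*(3 - 1*4) + 71*(-47) = 56*(3 - 4) - 3337 = 56*(-1) - 3337 = -56 - 3337 = -3393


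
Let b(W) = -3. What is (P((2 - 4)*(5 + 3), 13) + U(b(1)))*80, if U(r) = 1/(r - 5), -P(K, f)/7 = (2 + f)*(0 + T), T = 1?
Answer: -8410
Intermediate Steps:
P(K, f) = -14 - 7*f (P(K, f) = -7*(2 + f)*(0 + 1) = -7*(2 + f) = -14 - 7*f)
U(r) = 1/(-5 + r)
(P((2 - 4)*(5 + 3), 13) + U(b(1)))*80 = ((-14 - 7*13) + 1/(-5 - 3))*80 = ((-14 - 91) + 1/(-8))*80 = (-105 - ⅛)*80 = -841/8*80 = -8410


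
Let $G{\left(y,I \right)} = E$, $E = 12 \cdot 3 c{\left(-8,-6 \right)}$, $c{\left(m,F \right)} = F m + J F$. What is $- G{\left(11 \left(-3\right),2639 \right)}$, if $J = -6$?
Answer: $-3024$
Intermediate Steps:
$c{\left(m,F \right)} = - 6 F + F m$ ($c{\left(m,F \right)} = F m - 6 F = - 6 F + F m$)
$E = 3024$ ($E = 12 \cdot 3 \left(- 6 \left(-6 - 8\right)\right) = 36 \left(\left(-6\right) \left(-14\right)\right) = 36 \cdot 84 = 3024$)
$G{\left(y,I \right)} = 3024$
$- G{\left(11 \left(-3\right),2639 \right)} = \left(-1\right) 3024 = -3024$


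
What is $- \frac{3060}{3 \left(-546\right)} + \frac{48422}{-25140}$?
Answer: $- \frac{66301}{1143870} \approx -0.057962$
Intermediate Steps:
$- \frac{3060}{3 \left(-546\right)} + \frac{48422}{-25140} = - \frac{3060}{-1638} + 48422 \left(- \frac{1}{25140}\right) = \left(-3060\right) \left(- \frac{1}{1638}\right) - \frac{24211}{12570} = \frac{170}{91} - \frac{24211}{12570} = - \frac{66301}{1143870}$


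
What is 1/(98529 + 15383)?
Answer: 1/113912 ≈ 8.7787e-6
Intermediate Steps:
1/(98529 + 15383) = 1/113912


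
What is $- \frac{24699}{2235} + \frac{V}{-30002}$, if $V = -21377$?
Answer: $- \frac{231080601}{22351490} \approx -10.338$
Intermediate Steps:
$- \frac{24699}{2235} + \frac{V}{-30002} = - \frac{24699}{2235} - \frac{21377}{-30002} = \left(-24699\right) \frac{1}{2235} - - \frac{21377}{30002} = - \frac{8233}{745} + \frac{21377}{30002} = - \frac{231080601}{22351490}$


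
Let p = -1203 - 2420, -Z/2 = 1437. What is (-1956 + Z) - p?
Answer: -1207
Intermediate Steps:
Z = -2874 (Z = -2*1437 = -2874)
p = -3623
(-1956 + Z) - p = (-1956 - 2874) - 1*(-3623) = -4830 + 3623 = -1207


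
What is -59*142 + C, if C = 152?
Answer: -8226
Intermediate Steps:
-59*142 + C = -59*142 + 152 = -8378 + 152 = -8226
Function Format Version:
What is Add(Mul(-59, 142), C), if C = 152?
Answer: -8226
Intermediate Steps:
Add(Mul(-59, 142), C) = Add(Mul(-59, 142), 152) = Add(-8378, 152) = -8226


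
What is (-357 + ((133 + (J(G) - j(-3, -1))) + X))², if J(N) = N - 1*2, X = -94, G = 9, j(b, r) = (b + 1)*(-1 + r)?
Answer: 99225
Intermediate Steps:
j(b, r) = (1 + b)*(-1 + r)
J(N) = -2 + N (J(N) = N - 2 = -2 + N)
(-357 + ((133 + (J(G) - j(-3, -1))) + X))² = (-357 + ((133 + ((-2 + 9) - (-1 - 1 - 1*(-3) - 3*(-1)))) - 94))² = (-357 + ((133 + (7 - (-1 - 1 + 3 + 3))) - 94))² = (-357 + ((133 + (7 - 1*4)) - 94))² = (-357 + ((133 + (7 - 4)) - 94))² = (-357 + ((133 + 3) - 94))² = (-357 + (136 - 94))² = (-357 + 42)² = (-315)² = 99225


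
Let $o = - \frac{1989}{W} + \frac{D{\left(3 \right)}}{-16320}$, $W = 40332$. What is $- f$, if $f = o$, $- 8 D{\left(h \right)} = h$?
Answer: $\frac{7210079}{146270720} \approx 0.049293$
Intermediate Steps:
$D{\left(h \right)} = - \frac{h}{8}$
$o = - \frac{7210079}{146270720}$ ($o = - \frac{1989}{40332} + \frac{\left(- \frac{1}{8}\right) 3}{-16320} = \left(-1989\right) \frac{1}{40332} - - \frac{1}{43520} = - \frac{663}{13444} + \frac{1}{43520} = - \frac{7210079}{146270720} \approx -0.049293$)
$f = - \frac{7210079}{146270720} \approx -0.049293$
$- f = \left(-1\right) \left(- \frac{7210079}{146270720}\right) = \frac{7210079}{146270720}$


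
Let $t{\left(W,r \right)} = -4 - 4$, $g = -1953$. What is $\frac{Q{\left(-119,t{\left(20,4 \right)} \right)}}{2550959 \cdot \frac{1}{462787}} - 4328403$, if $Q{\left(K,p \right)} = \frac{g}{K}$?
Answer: $- \frac{6055055060856}{1398913} \approx -4.3284 \cdot 10^{6}$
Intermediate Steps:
$t{\left(W,r \right)} = -8$
$Q{\left(K,p \right)} = - \frac{1953}{K}$
$\frac{Q{\left(-119,t{\left(20,4 \right)} \right)}}{2550959 \cdot \frac{1}{462787}} - 4328403 = \frac{\left(-1953\right) \frac{1}{-119}}{2550959 \cdot \frac{1}{462787}} - 4328403 = \frac{\left(-1953\right) \left(- \frac{1}{119}\right)}{2550959 \cdot \frac{1}{462787}} - 4328403 = \frac{279}{17 \cdot \frac{2550959}{462787}} - 4328403 = \frac{279}{17} \cdot \frac{462787}{2550959} - 4328403 = \frac{4165083}{1398913} - 4328403 = - \frac{6055055060856}{1398913}$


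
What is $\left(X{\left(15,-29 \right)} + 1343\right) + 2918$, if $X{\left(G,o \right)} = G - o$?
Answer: $4305$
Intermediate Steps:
$\left(X{\left(15,-29 \right)} + 1343\right) + 2918 = \left(\left(15 - -29\right) + 1343\right) + 2918 = \left(\left(15 + 29\right) + 1343\right) + 2918 = \left(44 + 1343\right) + 2918 = 1387 + 2918 = 4305$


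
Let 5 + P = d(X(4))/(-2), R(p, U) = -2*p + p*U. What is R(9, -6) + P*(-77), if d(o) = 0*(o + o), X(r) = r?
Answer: 313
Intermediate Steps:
R(p, U) = -2*p + U*p
d(o) = 0 (d(o) = 0*(2*o) = 0)
P = -5 (P = -5 + 0/(-2) = -5 + 0*(-1/2) = -5 + 0 = -5)
R(9, -6) + P*(-77) = 9*(-2 - 6) - 5*(-77) = 9*(-8) + 385 = -72 + 385 = 313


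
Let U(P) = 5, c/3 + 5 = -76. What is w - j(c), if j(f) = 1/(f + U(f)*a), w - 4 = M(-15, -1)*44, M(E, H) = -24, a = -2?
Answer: -266155/253 ≈ -1052.0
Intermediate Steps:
c = -243 (c = -15 + 3*(-76) = -15 - 228 = -243)
w = -1052 (w = 4 - 24*44 = 4 - 1056 = -1052)
j(f) = 1/(-10 + f) (j(f) = 1/(f + 5*(-2)) = 1/(f - 10) = 1/(-10 + f))
w - j(c) = -1052 - 1/(-10 - 243) = -1052 - 1/(-253) = -1052 - 1*(-1/253) = -1052 + 1/253 = -266155/253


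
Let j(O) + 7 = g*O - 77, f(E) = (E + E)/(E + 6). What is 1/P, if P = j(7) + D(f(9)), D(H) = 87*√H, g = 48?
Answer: 70/15117 - 29*√30/90702 ≈ 0.0028793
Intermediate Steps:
f(E) = 2*E/(6 + E) (f(E) = (2*E)/(6 + E) = 2*E/(6 + E))
j(O) = -84 + 48*O (j(O) = -7 + (48*O - 77) = -7 + (-77 + 48*O) = -84 + 48*O)
P = 252 + 87*√30/5 (P = (-84 + 48*7) + 87*√(2*9/(6 + 9)) = (-84 + 336) + 87*√(2*9/15) = 252 + 87*√(2*9*(1/15)) = 252 + 87*√(6/5) = 252 + 87*(√30/5) = 252 + 87*√30/5 ≈ 347.30)
1/P = 1/(252 + 87*√30/5)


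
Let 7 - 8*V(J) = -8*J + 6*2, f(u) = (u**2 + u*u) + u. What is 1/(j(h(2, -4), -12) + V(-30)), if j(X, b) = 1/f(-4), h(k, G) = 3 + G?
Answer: -56/1713 ≈ -0.032691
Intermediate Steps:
f(u) = u + 2*u**2 (f(u) = (u**2 + u**2) + u = 2*u**2 + u = u + 2*u**2)
j(X, b) = 1/28 (j(X, b) = 1/(-4*(1 + 2*(-4))) = 1/(-4*(1 - 8)) = 1/(-4*(-7)) = 1/28)
V(J) = -5/8 + J (V(J) = 7/8 - (-8*J + 6*2)/8 = 7/8 - (-8*J + 12)/8 = 7/8 - (12 - 8*J)/8 = 7/8 + (-3/2 + J) = -5/8 + J)
1/(j(h(2, -4), -12) + V(-30)) = 1/(1/28 + (-5/8 - 30)) = 1/(1/28 - 245/8) = 1/(-1713/56) = -56/1713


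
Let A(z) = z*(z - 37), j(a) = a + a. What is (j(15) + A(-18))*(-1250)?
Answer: -1275000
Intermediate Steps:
j(a) = 2*a
A(z) = z*(-37 + z)
(j(15) + A(-18))*(-1250) = (2*15 - 18*(-37 - 18))*(-1250) = (30 - 18*(-55))*(-1250) = (30 + 990)*(-1250) = 1020*(-1250) = -1275000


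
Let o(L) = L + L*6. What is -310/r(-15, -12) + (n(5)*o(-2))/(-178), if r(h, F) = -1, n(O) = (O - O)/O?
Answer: 310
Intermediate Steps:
o(L) = 7*L (o(L) = L + 6*L = 7*L)
n(O) = 0 (n(O) = 0/O = 0)
-310/r(-15, -12) + (n(5)*o(-2))/(-178) = -310/(-1) + (0*(7*(-2)))/(-178) = -310*(-1) + (0*(-14))*(-1/178) = 310 + 0*(-1/178) = 310 + 0 = 310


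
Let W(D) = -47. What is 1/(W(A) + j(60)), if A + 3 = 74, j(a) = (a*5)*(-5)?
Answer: -1/1547 ≈ -0.00064641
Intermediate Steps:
j(a) = -25*a (j(a) = (5*a)*(-5) = -25*a)
A = 71 (A = -3 + 74 = 71)
1/(W(A) + j(60)) = 1/(-47 - 25*60) = 1/(-47 - 1500) = 1/(-1547) = -1/1547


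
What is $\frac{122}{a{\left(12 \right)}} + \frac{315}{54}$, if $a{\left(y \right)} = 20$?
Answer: $\frac{179}{15} \approx 11.933$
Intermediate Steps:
$\frac{122}{a{\left(12 \right)}} + \frac{315}{54} = \frac{122}{20} + \frac{315}{54} = 122 \cdot \frac{1}{20} + 315 \cdot \frac{1}{54} = \frac{61}{10} + \frac{35}{6} = \frac{179}{15}$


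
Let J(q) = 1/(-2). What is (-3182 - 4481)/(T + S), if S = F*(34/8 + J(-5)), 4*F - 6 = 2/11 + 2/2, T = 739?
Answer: -1348688/131249 ≈ -10.276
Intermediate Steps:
J(q) = -1/2
F = 79/44 (F = 3/2 + (2/11 + 2/2)/4 = 3/2 + (2*(1/11) + 2*(1/2))/4 = 3/2 + (2/11 + 1)/4 = 3/2 + (1/4)*(13/11) = 3/2 + 13/44 = 79/44 ≈ 1.7955)
S = 1185/176 (S = 79*(34/8 - 1/2)/44 = 79*(34*(1/8) - 1/2)/44 = 79*(17/4 - 1/2)/44 = (79/44)*(15/4) = 1185/176 ≈ 6.7330)
(-3182 - 4481)/(T + S) = (-3182 - 4481)/(739 + 1185/176) = -7663/131249/176 = -7663*176/131249 = -1348688/131249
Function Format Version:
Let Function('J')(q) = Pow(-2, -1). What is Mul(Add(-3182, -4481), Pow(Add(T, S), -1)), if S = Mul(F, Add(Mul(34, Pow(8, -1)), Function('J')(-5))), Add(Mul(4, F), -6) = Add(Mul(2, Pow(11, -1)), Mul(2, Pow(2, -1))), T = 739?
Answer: Rational(-1348688, 131249) ≈ -10.276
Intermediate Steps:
Function('J')(q) = Rational(-1, 2)
F = Rational(79, 44) (F = Add(Rational(3, 2), Mul(Rational(1, 4), Add(Mul(2, Pow(11, -1)), Mul(2, Pow(2, -1))))) = Add(Rational(3, 2), Mul(Rational(1, 4), Add(Mul(2, Rational(1, 11)), Mul(2, Rational(1, 2))))) = Add(Rational(3, 2), Mul(Rational(1, 4), Add(Rational(2, 11), 1))) = Add(Rational(3, 2), Mul(Rational(1, 4), Rational(13, 11))) = Add(Rational(3, 2), Rational(13, 44)) = Rational(79, 44) ≈ 1.7955)
S = Rational(1185, 176) (S = Mul(Rational(79, 44), Add(Mul(34, Pow(8, -1)), Rational(-1, 2))) = Mul(Rational(79, 44), Add(Mul(34, Rational(1, 8)), Rational(-1, 2))) = Mul(Rational(79, 44), Add(Rational(17, 4), Rational(-1, 2))) = Mul(Rational(79, 44), Rational(15, 4)) = Rational(1185, 176) ≈ 6.7330)
Mul(Add(-3182, -4481), Pow(Add(T, S), -1)) = Mul(Add(-3182, -4481), Pow(Add(739, Rational(1185, 176)), -1)) = Mul(-7663, Pow(Rational(131249, 176), -1)) = Mul(-7663, Rational(176, 131249)) = Rational(-1348688, 131249)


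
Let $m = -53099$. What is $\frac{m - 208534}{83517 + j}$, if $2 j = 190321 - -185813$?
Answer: $- \frac{87211}{90528} \approx -0.96336$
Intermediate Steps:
$j = 188067$ ($j = \frac{190321 - -185813}{2} = \frac{190321 + 185813}{2} = \frac{1}{2} \cdot 376134 = 188067$)
$\frac{m - 208534}{83517 + j} = \frac{-53099 - 208534}{83517 + 188067} = \frac{-53099 - 208534}{271584} = \left(-53099 - 208534\right) \frac{1}{271584} = \left(-261633\right) \frac{1}{271584} = - \frac{87211}{90528}$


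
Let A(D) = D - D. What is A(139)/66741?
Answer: 0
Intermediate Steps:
A(D) = 0
A(139)/66741 = 0/66741 = 0*(1/66741) = 0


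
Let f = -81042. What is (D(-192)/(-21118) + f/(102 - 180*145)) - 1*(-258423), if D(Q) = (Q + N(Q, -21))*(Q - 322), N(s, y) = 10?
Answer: 11823347032852/45752147 ≈ 2.5842e+5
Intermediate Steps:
D(Q) = (-322 + Q)*(10 + Q) (D(Q) = (Q + 10)*(Q - 322) = (10 + Q)*(-322 + Q) = (-322 + Q)*(10 + Q))
(D(-192)/(-21118) + f/(102 - 180*145)) - 1*(-258423) = ((-3220 + (-192)² - 312*(-192))/(-21118) - 81042/(102 - 180*145)) - 1*(-258423) = ((-3220 + 36864 + 59904)*(-1/21118) - 81042/(102 - 26100)) + 258423 = (93548*(-1/21118) - 81042/(-25998)) + 258423 = (-46774/10559 - 81042*(-1/25998)) + 258423 = (-46774/10559 + 13507/4333) + 258423 = -60051329/45752147 + 258423 = 11823347032852/45752147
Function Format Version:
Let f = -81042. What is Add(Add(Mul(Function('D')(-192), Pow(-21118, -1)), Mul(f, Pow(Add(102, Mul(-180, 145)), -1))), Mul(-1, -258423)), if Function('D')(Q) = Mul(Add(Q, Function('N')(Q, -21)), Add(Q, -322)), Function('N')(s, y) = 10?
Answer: Rational(11823347032852, 45752147) ≈ 2.5842e+5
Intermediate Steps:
Function('D')(Q) = Mul(Add(-322, Q), Add(10, Q)) (Function('D')(Q) = Mul(Add(Q, 10), Add(Q, -322)) = Mul(Add(10, Q), Add(-322, Q)) = Mul(Add(-322, Q), Add(10, Q)))
Add(Add(Mul(Function('D')(-192), Pow(-21118, -1)), Mul(f, Pow(Add(102, Mul(-180, 145)), -1))), Mul(-1, -258423)) = Add(Add(Mul(Add(-3220, Pow(-192, 2), Mul(-312, -192)), Pow(-21118, -1)), Mul(-81042, Pow(Add(102, Mul(-180, 145)), -1))), Mul(-1, -258423)) = Add(Add(Mul(Add(-3220, 36864, 59904), Rational(-1, 21118)), Mul(-81042, Pow(Add(102, -26100), -1))), 258423) = Add(Add(Mul(93548, Rational(-1, 21118)), Mul(-81042, Pow(-25998, -1))), 258423) = Add(Add(Rational(-46774, 10559), Mul(-81042, Rational(-1, 25998))), 258423) = Add(Add(Rational(-46774, 10559), Rational(13507, 4333)), 258423) = Add(Rational(-60051329, 45752147), 258423) = Rational(11823347032852, 45752147)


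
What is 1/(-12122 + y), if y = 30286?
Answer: 1/18164 ≈ 5.5054e-5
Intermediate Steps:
1/(-12122 + y) = 1/(-12122 + 30286) = 1/18164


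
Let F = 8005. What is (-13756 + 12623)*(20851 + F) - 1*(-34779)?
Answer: -32659069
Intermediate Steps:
(-13756 + 12623)*(20851 + F) - 1*(-34779) = (-13756 + 12623)*(20851 + 8005) - 1*(-34779) = -1133*28856 + 34779 = -32693848 + 34779 = -32659069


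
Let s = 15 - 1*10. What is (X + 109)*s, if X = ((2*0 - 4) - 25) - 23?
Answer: 285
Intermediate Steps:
s = 5 (s = 15 - 10 = 5)
X = -52 (X = ((0 - 4) - 25) - 23 = (-4 - 25) - 23 = -29 - 23 = -52)
(X + 109)*s = (-52 + 109)*5 = 57*5 = 285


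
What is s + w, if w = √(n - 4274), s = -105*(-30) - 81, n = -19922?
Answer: 3069 + 2*I*√6049 ≈ 3069.0 + 155.55*I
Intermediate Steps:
s = 3069 (s = 3150 - 81 = 3069)
w = 2*I*√6049 (w = √(-19922 - 4274) = √(-24196) = 2*I*√6049 ≈ 155.55*I)
s + w = 3069 + 2*I*√6049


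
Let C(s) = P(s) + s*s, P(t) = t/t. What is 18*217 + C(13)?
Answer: 4076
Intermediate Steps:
P(t) = 1
C(s) = 1 + s**2 (C(s) = 1 + s*s = 1 + s**2)
18*217 + C(13) = 18*217 + (1 + 13**2) = 3906 + (1 + 169) = 3906 + 170 = 4076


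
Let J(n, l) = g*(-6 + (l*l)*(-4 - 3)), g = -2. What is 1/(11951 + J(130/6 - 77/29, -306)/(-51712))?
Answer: 12928/154174799 ≈ 8.3853e-5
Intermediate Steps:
J(n, l) = 12 + 14*l**2 (J(n, l) = -2*(-6 + (l*l)*(-4 - 3)) = -2*(-6 + l**2*(-7)) = -2*(-6 - 7*l**2) = 12 + 14*l**2)
1/(11951 + J(130/6 - 77/29, -306)/(-51712)) = 1/(11951 + (12 + 14*(-306)**2)/(-51712)) = 1/(11951 + (12 + 14*93636)*(-1/51712)) = 1/(11951 + (12 + 1310904)*(-1/51712)) = 1/(11951 + 1310916*(-1/51712)) = 1/(11951 - 327729/12928) = 1/(154174799/12928) = 12928/154174799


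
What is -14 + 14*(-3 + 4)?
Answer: 0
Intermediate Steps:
-14 + 14*(-3 + 4) = -14 + 14*1 = -14 + 14 = 0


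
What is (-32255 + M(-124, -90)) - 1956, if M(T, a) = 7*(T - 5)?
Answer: -35114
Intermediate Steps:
M(T, a) = -35 + 7*T (M(T, a) = 7*(-5 + T) = -35 + 7*T)
(-32255 + M(-124, -90)) - 1956 = (-32255 + (-35 + 7*(-124))) - 1956 = (-32255 + (-35 - 868)) - 1956 = (-32255 - 903) - 1956 = -33158 - 1956 = -35114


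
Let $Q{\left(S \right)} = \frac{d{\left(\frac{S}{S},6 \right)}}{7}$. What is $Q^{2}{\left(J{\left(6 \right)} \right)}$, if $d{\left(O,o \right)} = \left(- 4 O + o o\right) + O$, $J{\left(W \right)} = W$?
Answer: $\frac{1089}{49} \approx 22.224$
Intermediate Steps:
$d{\left(O,o \right)} = o^{2} - 3 O$ ($d{\left(O,o \right)} = \left(- 4 O + o^{2}\right) + O = \left(o^{2} - 4 O\right) + O = o^{2} - 3 O$)
$Q{\left(S \right)} = \frac{33}{7}$ ($Q{\left(S \right)} = \frac{6^{2} - 3 \frac{S}{S}}{7} = \left(36 - 3\right) \frac{1}{7} = 33 \cdot \frac{1}{7} = \frac{33}{7}$)
$Q^{2}{\left(J{\left(6 \right)} \right)} = \left(\frac{33}{7}\right)^{2} = \frac{1089}{49}$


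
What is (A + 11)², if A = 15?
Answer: 676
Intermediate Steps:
(A + 11)² = (15 + 11)² = 26² = 676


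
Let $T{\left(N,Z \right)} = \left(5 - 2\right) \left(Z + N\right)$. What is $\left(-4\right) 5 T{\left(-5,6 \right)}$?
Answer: $-60$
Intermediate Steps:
$T{\left(N,Z \right)} = 3 N + 3 Z$ ($T{\left(N,Z \right)} = 3 \left(N + Z\right) = 3 N + 3 Z$)
$\left(-4\right) 5 T{\left(-5,6 \right)} = \left(-4\right) 5 \left(3 \left(-5\right) + 3 \cdot 6\right) = - 20 \left(-15 + 18\right) = \left(-20\right) 3 = -60$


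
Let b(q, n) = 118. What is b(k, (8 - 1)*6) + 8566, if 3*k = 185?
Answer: 8684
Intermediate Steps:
k = 185/3 (k = (⅓)*185 = 185/3 ≈ 61.667)
b(k, (8 - 1)*6) + 8566 = 118 + 8566 = 8684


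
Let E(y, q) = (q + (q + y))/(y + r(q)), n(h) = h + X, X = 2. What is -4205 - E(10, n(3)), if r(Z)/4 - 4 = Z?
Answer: -96725/23 ≈ -4205.4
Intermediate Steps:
n(h) = 2 + h (n(h) = h + 2 = 2 + h)
r(Z) = 16 + 4*Z
E(y, q) = (y + 2*q)/(16 + y + 4*q) (E(y, q) = (q + (q + y))/(y + (16 + 4*q)) = (y + 2*q)/(16 + y + 4*q))
-4205 - E(10, n(3)) = -4205 - (10 + 2*(2 + 3))/(16 + 10 + 4*(2 + 3)) = -4205 - (10 + 2*5)/(16 + 10 + 4*5) = -4205 - (10 + 10)/(16 + 10 + 20) = -4205 - 20/46 = -4205 - 1*10/23 = -4205 - 10/23 = -96725/23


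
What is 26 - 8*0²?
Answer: 26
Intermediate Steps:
26 - 8*0² = 26 - 8*0 = 26 + 0 = 26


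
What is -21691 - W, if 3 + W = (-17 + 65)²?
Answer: -23992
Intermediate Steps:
W = 2301 (W = -3 + (-17 + 65)² = -3 + 48² = -3 + 2304 = 2301)
-21691 - W = -21691 - 1*2301 = -21691 - 2301 = -23992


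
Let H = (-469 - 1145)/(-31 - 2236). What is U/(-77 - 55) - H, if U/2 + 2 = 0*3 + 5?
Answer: -37775/49874 ≈ -0.75741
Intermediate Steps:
U = 6 (U = -4 + 2*(0*3 + 5) = -4 + 2*(0 + 5) = -4 + 2*5 = -4 + 10 = 6)
H = 1614/2267 (H = -1614/(-2267) = -1614*(-1/2267) = 1614/2267 ≈ 0.71195)
U/(-77 - 55) - H = 6/(-77 - 55) - 1*1614/2267 = 6/(-132) - 1614/2267 = -1/132*6 - 1614/2267 = -1/22 - 1614/2267 = -37775/49874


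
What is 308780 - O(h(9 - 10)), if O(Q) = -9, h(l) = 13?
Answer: 308789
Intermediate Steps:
308780 - O(h(9 - 10)) = 308780 - 1*(-9) = 308780 + 9 = 308789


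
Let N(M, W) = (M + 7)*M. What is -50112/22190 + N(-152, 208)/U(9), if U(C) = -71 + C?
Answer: -123043636/343945 ≈ -357.74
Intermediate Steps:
N(M, W) = M*(7 + M) (N(M, W) = (7 + M)*M = M*(7 + M))
-50112/22190 + N(-152, 208)/U(9) = -50112/22190 + (-152*(7 - 152))/(-71 + 9) = -50112*1/22190 - 152*(-145)/(-62) = -25056/11095 + 22040*(-1/62) = -25056/11095 - 11020/31 = -123043636/343945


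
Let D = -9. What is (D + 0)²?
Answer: 81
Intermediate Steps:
(D + 0)² = (-9 + 0)² = (-9)² = 81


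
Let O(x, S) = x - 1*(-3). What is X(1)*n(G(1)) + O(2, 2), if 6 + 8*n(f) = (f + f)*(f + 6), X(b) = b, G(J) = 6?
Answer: 89/4 ≈ 22.250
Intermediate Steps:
n(f) = -¾ + f*(6 + f)/4 (n(f) = -¾ + ((f + f)*(f + 6))/8 = -¾ + ((2*f)*(6 + f))/8 = -¾ + (2*f*(6 + f))/8 = -¾ + f*(6 + f)/4)
O(x, S) = 3 + x (O(x, S) = x + 3 = 3 + x)
X(1)*n(G(1)) + O(2, 2) = 1*(-¾ + (¼)*6² + (3/2)*6) + (3 + 2) = 1*(-¾ + (¼)*36 + 9) + 5 = 1*(-¾ + 9 + 9) + 5 = 1*(69/4) + 5 = 69/4 + 5 = 89/4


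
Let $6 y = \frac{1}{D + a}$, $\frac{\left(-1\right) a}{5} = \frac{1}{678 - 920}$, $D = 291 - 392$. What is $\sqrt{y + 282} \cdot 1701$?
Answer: $\frac{81 \sqrt{1515600896691}}{3491} \approx 28565.0$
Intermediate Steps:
$D = -101$
$a = \frac{5}{242}$ ($a = - \frac{5}{678 - 920} = - \frac{5}{-242} = \left(-5\right) \left(- \frac{1}{242}\right) = \frac{5}{242} \approx 0.020661$)
$y = - \frac{121}{73311}$ ($y = \frac{1}{6 \left(-101 + \frac{5}{242}\right)} = \frac{1}{6 \left(- \frac{24437}{242}\right)} = \frac{1}{6} \left(- \frac{242}{24437}\right) = - \frac{121}{73311} \approx -0.0016505$)
$\sqrt{y + 282} \cdot 1701 = \sqrt{- \frac{121}{73311} + 282} \cdot 1701 = \sqrt{\frac{20673581}{73311}} \cdot 1701 = \frac{\sqrt{1515600896691}}{73311} \cdot 1701 = \frac{81 \sqrt{1515600896691}}{3491}$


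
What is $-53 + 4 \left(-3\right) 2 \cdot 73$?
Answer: $-1805$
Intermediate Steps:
$-53 + 4 \left(-3\right) 2 \cdot 73 = -53 + \left(-12\right) 2 \cdot 73 = -53 - 1752 = -1805$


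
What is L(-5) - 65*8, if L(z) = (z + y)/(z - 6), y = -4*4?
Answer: -5699/11 ≈ -518.09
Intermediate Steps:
y = -16
L(z) = (-16 + z)/(-6 + z) (L(z) = (z - 16)/(z - 6) = (-16 + z)/(-6 + z))
L(-5) - 65*8 = (-16 - 5)/(-6 - 5) - 65*8 = -21/(-11) - 520 = -1/11*(-21) - 520 = 21/11 - 520 = -5699/11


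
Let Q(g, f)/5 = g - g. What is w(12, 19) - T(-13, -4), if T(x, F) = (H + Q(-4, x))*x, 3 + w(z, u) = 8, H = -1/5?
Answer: 12/5 ≈ 2.4000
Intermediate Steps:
Q(g, f) = 0 (Q(g, f) = 5*(g - g) = 5*0 = 0)
H = -1/5 (H = -1*1/5 = -1/5 ≈ -0.20000)
w(z, u) = 5 (w(z, u) = -3 + 8 = 5)
T(x, F) = -x/5 (T(x, F) = (-1/5 + 0)*x = -x/5)
w(12, 19) - T(-13, -4) = 5 - (-1)*(-13)/5 = 5 - 1*13/5 = 5 - 13/5 = 12/5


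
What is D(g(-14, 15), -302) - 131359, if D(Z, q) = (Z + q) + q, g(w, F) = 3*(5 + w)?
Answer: -131990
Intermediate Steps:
g(w, F) = 15 + 3*w
D(Z, q) = Z + 2*q
D(g(-14, 15), -302) - 131359 = ((15 + 3*(-14)) + 2*(-302)) - 131359 = ((15 - 42) - 604) - 131359 = (-27 - 604) - 131359 = -631 - 131359 = -131990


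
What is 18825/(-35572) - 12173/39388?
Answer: -73406066/87569371 ≈ -0.83826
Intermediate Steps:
18825/(-35572) - 12173/39388 = 18825*(-1/35572) - 12173*1/39388 = -18825/35572 - 12173/39388 = -73406066/87569371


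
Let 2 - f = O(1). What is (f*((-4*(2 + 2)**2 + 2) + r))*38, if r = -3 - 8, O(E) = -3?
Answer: -13870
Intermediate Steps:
f = 5 (f = 2 - 1*(-3) = 2 + 3 = 5)
r = -11
(f*((-4*(2 + 2)**2 + 2) + r))*38 = (5*((-4*(2 + 2)**2 + 2) - 11))*38 = (5*((-4*4**2 + 2) - 11))*38 = (5*((-4*16 + 2) - 11))*38 = (5*((-64 + 2) - 11))*38 = (5*(-62 - 11))*38 = (5*(-73))*38 = -365*38 = -13870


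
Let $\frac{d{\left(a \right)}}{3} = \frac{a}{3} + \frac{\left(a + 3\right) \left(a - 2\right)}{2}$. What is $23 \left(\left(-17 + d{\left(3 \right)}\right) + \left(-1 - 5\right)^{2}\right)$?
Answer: $713$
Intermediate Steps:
$d{\left(a \right)} = a + \frac{3 \left(-2 + a\right) \left(3 + a\right)}{2}$ ($d{\left(a \right)} = 3 \left(\frac{a}{3} + \frac{\left(a + 3\right) \left(a - 2\right)}{2}\right) = 3 \left(a \frac{1}{3} + \left(3 + a\right) \left(-2 + a\right) \frac{1}{2}\right) = 3 \left(\frac{a}{3} + \left(-2 + a\right) \left(3 + a\right) \frac{1}{2}\right) = 3 \left(\frac{a}{3} + \frac{\left(-2 + a\right) \left(3 + a\right)}{2}\right) = a + \frac{3 \left(-2 + a\right) \left(3 + a\right)}{2}$)
$23 \left(\left(-17 + d{\left(3 \right)}\right) + \left(-1 - 5\right)^{2}\right) = 23 \left(\left(-17 + \left(-9 + \frac{3 \cdot 3^{2}}{2} + \frac{5}{2} \cdot 3\right)\right) + \left(-1 - 5\right)^{2}\right) = 23 \left(\left(-17 + \left(-9 + \frac{3}{2} \cdot 9 + \frac{15}{2}\right)\right) + \left(-6\right)^{2}\right) = 23 \left(\left(-17 + \left(-9 + \frac{27}{2} + \frac{15}{2}\right)\right) + 36\right) = 23 \left(\left(-17 + 12\right) + 36\right) = 23 \left(-5 + 36\right) = 23 \cdot 31 = 713$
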